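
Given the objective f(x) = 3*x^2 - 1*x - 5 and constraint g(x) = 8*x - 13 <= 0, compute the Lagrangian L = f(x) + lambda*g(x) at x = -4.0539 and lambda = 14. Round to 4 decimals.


Step 1: Evaluate f(x).
f(-4.0539) = 3*(-4.0539)^2 - 1*(-4.0539) - 5 = 48.3562
Step 2: Evaluate g(x).
g(-4.0539) = 8*-4.0539 - 13 = -45.4312
Step 3: Compute Lagrangian.
L = 48.3562 + 14*-45.4312 = -587.6806


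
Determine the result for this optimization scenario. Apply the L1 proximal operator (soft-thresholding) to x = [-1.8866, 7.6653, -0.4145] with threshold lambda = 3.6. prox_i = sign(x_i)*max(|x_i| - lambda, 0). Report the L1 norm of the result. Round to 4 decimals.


Soft-thresholding with lambda = 3.6:
prox(-1.8866) = sign(-1.8866)*max(|-1.8866| - 3.6, 0) = 0.0
prox(7.6653) = sign(7.6653)*max(|7.6653| - 3.6, 0) = 4.0653
prox(-0.4145) = sign(-0.4145)*max(|-0.4145| - 3.6, 0) = 0.0
prox(x) = [0.0, 4.0653, 0.0]
||prox(x)||_1 = 0.0 + 4.0653 + 0.0 = 4.0653


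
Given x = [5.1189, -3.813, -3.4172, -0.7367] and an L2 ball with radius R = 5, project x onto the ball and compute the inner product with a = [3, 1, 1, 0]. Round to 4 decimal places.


Step 1: Compute ||x|| (intermediates to 6 decimals).
||x|| = sqrt(5.1189^2 + (-3.813)^2 + (-3.4172)^2 + (-0.7367)^2) = 7.277506
Step 2: Project.
Since ||x|| > R, scale = R/||x|| = 5/7.277506 = 0.687049, proj(x) = scale * x
proj(x) = [3.516935, -2.619718, -2.347784, -0.506149]
Step 3: Dot product.
a^T * proj(x) = 3*3.516935 + 1*(-2.619718) + 1*(-2.347784) + 0*(-0.506149) = 5.5833


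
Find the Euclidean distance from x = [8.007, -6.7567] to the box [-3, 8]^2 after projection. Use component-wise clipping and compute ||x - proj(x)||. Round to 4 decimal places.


Project each component onto [-3, 8].
clip(8.007) = 8.0, clip(-6.7567) = -3.0
Projection = [8.0, -3.0]
Squared diffs: [0.0, 14.1128]
Distance = sqrt(14.1128) = 3.7567


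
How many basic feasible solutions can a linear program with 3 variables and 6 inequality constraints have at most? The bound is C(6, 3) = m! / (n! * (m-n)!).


Each vertex corresponds to some choice of n active constraints out of m, so the number of vertices is at most C(m, n) = m! / (n!(m-n)!).
m = 6, n = 3
Numerator: 6 * 5 * 4
Denominator: 3! = 6
C(6, 3) = 20


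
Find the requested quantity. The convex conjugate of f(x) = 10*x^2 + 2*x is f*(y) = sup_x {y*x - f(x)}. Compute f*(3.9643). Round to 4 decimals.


f*(y) = sup_x {y*x - a*x^2 - b*x} = sup_x {(y-b)*x - a*x^2}
FOC: (y - b) - 2a*x = 0 => x* = (y - b)/(2a)
x* = (3.9643 - 2)/(2*10) = 0.0982
f*(3.9643) = (y-b)^2/(4a) = (3.9643 - 2)^2/(4*10)
= 3.8585/40 = 0.0965


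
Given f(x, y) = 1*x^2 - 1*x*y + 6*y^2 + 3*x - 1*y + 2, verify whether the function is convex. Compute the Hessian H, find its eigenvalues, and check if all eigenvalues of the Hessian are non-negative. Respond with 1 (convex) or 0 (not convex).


The Hessian of f(x,y) = 1*x^2 - 1*x*y + 6*y^2 + 3*x - 1*y + 2 is:
H = [[2, -1], [-1, 12]]
Trace = 2 + 12 = 14
Determinant = 2*12 - (-1)^2 = 23
Discriminant = (14)^2 - 4*23 = 104.0
Eigenvalues: lambda_1 = 1.901, lambda_2 = 12.099
The function is convex.

1


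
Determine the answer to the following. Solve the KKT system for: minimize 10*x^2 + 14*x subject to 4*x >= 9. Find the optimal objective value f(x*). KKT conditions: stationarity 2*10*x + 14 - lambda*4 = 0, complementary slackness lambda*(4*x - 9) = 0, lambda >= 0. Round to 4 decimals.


Step 1: Try lambda = 0 (constraint inactive).
x_unc = -14/(2*10) = -0.7
Check: 4*-0.7 = -2.8 < 9 -- violated!
Step 2: Constraint must be active: 4*x = 9
x* = 9/4 = 2.25
lambda = (2*10*2.25 + 14)/4 = 14.75
Step 3: Compute optimal value.
f(x*) = 10*2.25^2 + 14*2.25 = 82.125


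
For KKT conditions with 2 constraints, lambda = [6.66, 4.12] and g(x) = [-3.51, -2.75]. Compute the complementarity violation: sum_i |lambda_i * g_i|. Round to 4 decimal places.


KKT complementary slackness check:
lambda_1 * g_1 = 6.66 * -3.51 = -23.3766
lambda_2 * g_2 = 4.12 * -2.75 = -11.33
Total violation = 23.3766 + 11.33 = 34.7066


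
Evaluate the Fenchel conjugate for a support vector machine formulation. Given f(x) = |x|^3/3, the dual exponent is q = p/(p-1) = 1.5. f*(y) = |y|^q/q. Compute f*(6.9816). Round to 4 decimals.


The conjugate exponent q satisfies 1/p + 1/q = 1.
p = 3, so q = 3/(3 - 1) = 1.5
|y|^q = 6.9816^1.5 = 18.4473
f*(6.9816) = 18.4473 / 1.5 = 12.2982


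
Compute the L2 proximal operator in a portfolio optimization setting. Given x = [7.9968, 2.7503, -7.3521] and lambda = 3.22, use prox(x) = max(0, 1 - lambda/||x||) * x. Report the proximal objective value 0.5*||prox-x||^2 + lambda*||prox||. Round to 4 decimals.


Step 1: Compute ||x||.
||x|| = 11.2056
Step 2: Compute scaling factor.
scale = max(0, 1 - 3.22/11.2056) = 0.7126
Step 3: prox(x) = [5.6989, 1.96, -5.2394]
||prox(x)|| = 7.9856
Step 4: Proximal objective.
0.5*||prox-x||^2 = 5.1842
lambda*||prox|| = 25.7136
Total = 30.898


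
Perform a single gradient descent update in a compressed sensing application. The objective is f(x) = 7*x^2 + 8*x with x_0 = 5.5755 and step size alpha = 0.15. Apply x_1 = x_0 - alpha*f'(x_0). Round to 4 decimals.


We compute the gradient at x_0 and apply the update.
f'(x) = 14*x + 8
f'(5.5755) = 14*5.5755 + 8 = 86.057
x_1 = 5.5755 - 0.15*86.057 = -7.3331


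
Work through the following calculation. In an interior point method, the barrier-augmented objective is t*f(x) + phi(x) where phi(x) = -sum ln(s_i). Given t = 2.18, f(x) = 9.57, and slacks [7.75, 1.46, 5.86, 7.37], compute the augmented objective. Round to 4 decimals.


Step 1: Compute log-barrier.
ln values: [2.0477, 0.3784, 1.7681, 1.9974]
phi = -(2.0477 + 0.3784 + 1.7681 + 1.9974) = -6.1917
Step 2: Compute augmented objective.
t*f(x) = 2.18*9.57 = 20.8626
Total = 20.8626 - 6.1917 = 14.6709


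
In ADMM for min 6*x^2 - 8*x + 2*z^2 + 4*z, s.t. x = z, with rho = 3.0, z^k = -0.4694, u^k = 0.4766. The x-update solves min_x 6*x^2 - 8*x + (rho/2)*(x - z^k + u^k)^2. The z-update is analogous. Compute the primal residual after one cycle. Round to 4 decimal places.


ADMM iteration with rho = 3.0, z^k = -0.4694, u^k = 0.4766
Step 1: x-update.
Minimize 6*x^2 - 8*x + (3.0/2)*(x + 0.4694 + 0.4766)^2
FOC: (2*6 + 3.0)*x = 8 + 3.0*(-0.4694 - 0.4766)
x^{k+1} = 0.3441
Step 2: z-update.
Minimize 2*z^2 + 4*z + (3.0/2)*(0.3441 - z + 0.4766)^2
FOC: (2*2 + 3.0)*z = -4 + 3.0*(0.3441 + 0.4766)
z^{k+1} = -0.2197
Step 3: u-update.
u^{k+1} = 0.4766 + 0.3441 + 0.2197 = 1.0404
Step 4: Primal residual = |0.3441 + 0.2197| = 0.5638


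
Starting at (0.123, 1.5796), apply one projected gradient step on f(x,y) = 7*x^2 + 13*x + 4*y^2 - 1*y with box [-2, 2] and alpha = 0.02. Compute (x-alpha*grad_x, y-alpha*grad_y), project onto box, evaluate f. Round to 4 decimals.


Step 1: Compute gradient at (0.123, 1.5796).
grad_x = 2*7*0.123 + 13 = 14.722
grad_y = 2*4*1.5796 - 1 = 11.6368
Step 2: Gradient step.
x_raw = 0.123 - 0.02*14.722 = -0.1714
y_raw = 1.5796 - 0.02*11.6368 = 1.3469
Step 3: Project onto [-2, 2].
x_proj = clip(-0.1714) = -0.1714
y_proj = clip(1.3469) = 1.3469
Step 4: Evaluate f.
f(-0.1714, 1.3469) = 3.8863


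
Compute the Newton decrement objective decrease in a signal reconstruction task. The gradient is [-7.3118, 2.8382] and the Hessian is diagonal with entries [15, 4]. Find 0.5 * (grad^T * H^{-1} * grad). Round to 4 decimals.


Step 1: H is diagonal, so H^(-1) * g = [-0.4875, 0.7096].
Step 2: g^T H^(-1) g = sum_i g_i^2 / H_ii
  = (-7.3118)^2/15 + (2.8382)^2/4
  = 3.5642 + 2.0138 = 5.578
Step 3: Objective decrease = 0.5 * g^T H^(-1) g = 2.789


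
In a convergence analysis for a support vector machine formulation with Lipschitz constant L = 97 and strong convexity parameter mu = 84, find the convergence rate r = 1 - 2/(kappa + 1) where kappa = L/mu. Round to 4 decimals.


Step 1: Compute the condition number.
kappa = L/mu = 97/84 = 1.1548
Step 2: Compute the convergence rate.
r = 1 - 2/(kappa + 1) = 1 - 2*mu/(L + mu) = (L - mu)/(L + mu) = 13/181 = 0.0718


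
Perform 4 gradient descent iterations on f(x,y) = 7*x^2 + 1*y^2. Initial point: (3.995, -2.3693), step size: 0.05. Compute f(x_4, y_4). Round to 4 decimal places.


Gradient descent on f(x,y) = 7*x^2 + 1*y^2.
Starting point: (3.995, -2.3693), alpha = 0.05
Step 1: grad_x = 2*7*3.995 = 55.93, grad_y = 2*1*-2.3693 = -4.7386
  x_1 = 3.995 - 0.05*55.93 = 1.1985
  y_1 = -2.3693 - 0.05*-4.7386 = -2.1324
Step 2: grad_x = 2*7*1.1985 = 16.779, grad_y = 2*1*-2.1324 = -4.2647
  x_2 = 1.1985 - 0.05*16.779 = 0.3596
  y_2 = -2.1324 - 0.05*-4.2647 = -1.9191
Step 3: grad_x = 2*7*0.3596 = 5.0337, grad_y = 2*1*-1.9191 = -3.8383
  x_3 = 0.3596 - 0.05*5.0337 = 0.1079
  y_3 = -1.9191 - 0.05*-3.8383 = -1.7272
Step 4: grad_x = 2*7*0.1079 = 1.5101, grad_y = 2*1*-1.7272 = -3.4544
  x_4 = 0.1079 - 0.05*1.5101 = 0.0324
  y_4 = -1.7272 - 0.05*-3.4544 = -1.5545
f(0.0324, -1.5545) = 7*0.0324^2 + 1*(-1.5545)^2 = 2.4238


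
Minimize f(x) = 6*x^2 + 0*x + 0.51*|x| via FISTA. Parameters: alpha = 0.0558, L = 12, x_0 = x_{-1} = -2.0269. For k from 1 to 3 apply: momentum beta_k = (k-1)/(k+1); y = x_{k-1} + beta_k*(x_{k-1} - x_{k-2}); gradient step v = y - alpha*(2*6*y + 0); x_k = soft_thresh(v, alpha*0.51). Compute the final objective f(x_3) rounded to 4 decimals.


FISTA on f(x) = 6*x^2 + 0*x + 0.51*|x|
L = 12, alpha = 0.0558
Iteration 1: beta = 0.0, y = -2.0269 + 0.0*(-2.0269 + 2.0269) = -2.0269
  grad(y) = -24.3228, v = y - alpha*grad = -0.6697
  prox(v) = soft_thresh(-0.6697, 0.0285) = -0.6412
Iteration 2: beta = 0.3333, y = -0.6412 + 0.3333*(-0.6412 + 2.0269) = -0.1793
  grad(y) = -2.1521, v = y - alpha*grad = -0.0593
  prox(v) = soft_thresh(-0.0593, 0.0285) = -0.0308
Iteration 3: beta = 0.5, y = -0.0308 + 0.5*(-0.0308 + 0.6412) = 0.2744
  grad(y) = 3.2931, v = y - alpha*grad = 0.0907
  prox(v) = soft_thresh(0.0907, 0.0285) = 0.0622
f(x_3) = 6*0.0622^2 + 0*0.0622 + 0.51*|0.0622| = 0.0549


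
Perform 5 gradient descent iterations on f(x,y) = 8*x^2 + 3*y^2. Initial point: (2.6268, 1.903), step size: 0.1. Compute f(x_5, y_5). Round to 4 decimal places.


Gradient descent on f(x,y) = 8*x^2 + 3*y^2.
Starting point: (2.6268, 1.903), alpha = 0.1
Step 1: grad_x = 2*8*2.6268 = 42.0288, grad_y = 2*3*1.903 = 11.418
  x_1 = 2.6268 - 0.1*42.0288 = -1.5761
  y_1 = 1.903 - 0.1*11.418 = 0.7612
Step 2: grad_x = 2*8*-1.5761 = -25.2173, grad_y = 2*3*0.7612 = 4.5672
  x_2 = -1.5761 - 0.1*-25.2173 = 0.9456
  y_2 = 0.7612 - 0.1*4.5672 = 0.3045
Step 3: grad_x = 2*8*0.9456 = 15.1304, grad_y = 2*3*0.3045 = 1.8269
  x_3 = 0.9456 - 0.1*15.1304 = -0.5674
  y_3 = 0.3045 - 0.1*1.8269 = 0.1218
Step 4: grad_x = 2*8*-0.5674 = -9.0782, grad_y = 2*3*0.1218 = 0.7308
  x_4 = -0.5674 - 0.1*-9.0782 = 0.3404
  y_4 = 0.1218 - 0.1*0.7308 = 0.0487
Step 5: grad_x = 2*8*0.3404 = 5.4469, grad_y = 2*3*0.0487 = 0.2923
  x_5 = 0.3404 - 0.1*5.4469 = -0.2043
  y_5 = 0.0487 - 0.1*0.2923 = 0.0195
f(-0.2043, 0.0195) = 8*(-0.2043)^2 + 3*0.0195^2 = 0.3349


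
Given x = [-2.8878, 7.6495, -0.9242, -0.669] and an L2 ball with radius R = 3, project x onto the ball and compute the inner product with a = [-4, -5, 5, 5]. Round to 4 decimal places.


Step 1: Compute ||x|| (intermediates to 6 decimals).
||x|| = sqrt((-2.8878)^2 + 7.6495^2 + (-0.9242)^2 + (-0.669)^2) = 8.255661
Step 2: Project.
Since ||x|| > R, scale = R/||x|| = 3/8.255661 = 0.363387, proj(x) = scale * x
proj(x) = [-1.049389, 2.779729, -0.335842, -0.243106]
Step 3: Dot product.
a^T * proj(x) = -4*(-1.049389) - 5*2.779729 + 5*(-0.335842) + 5*(-0.243106) = -12.5958


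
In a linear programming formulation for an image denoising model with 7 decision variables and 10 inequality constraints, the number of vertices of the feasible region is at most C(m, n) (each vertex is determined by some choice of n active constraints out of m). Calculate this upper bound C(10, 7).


Each vertex corresponds to some choice of n active constraints out of m, so the number of vertices is at most C(m, n) = m! / (n!(m-n)!).
m = 10, n = 7
Numerator: 10 * 9 * 8 * 7 * 6 * 5 * 4
Denominator: 7! = 5040
C(10, 7) = 120


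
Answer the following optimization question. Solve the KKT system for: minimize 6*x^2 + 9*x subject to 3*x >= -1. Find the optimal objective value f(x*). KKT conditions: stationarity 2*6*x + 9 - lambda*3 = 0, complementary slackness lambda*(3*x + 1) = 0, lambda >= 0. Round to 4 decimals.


Step 1: Try lambda = 0 (constraint inactive).
x_unc = -9/(2*6) = -0.75
Check: 3*-0.75 = -2.25 < -1 -- violated!
Step 2: Constraint must be active: 3*x = -1
x* = -1/3 = -0.3333 (rounded; the exact value -1/3 is used below)
lambda = (2*6*(-1/3) + 9)/3 = 1.6667
Step 3: Compute optimal value.
f(x*) = 6*(-1/3)^2 + 9*(-1/3) = -2.3333


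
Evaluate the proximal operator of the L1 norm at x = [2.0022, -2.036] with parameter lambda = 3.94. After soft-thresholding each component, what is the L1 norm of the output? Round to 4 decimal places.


Soft-thresholding with lambda = 3.94:
prox(2.0022) = sign(2.0022)*max(|2.0022| - 3.94, 0) = 0.0
prox(-2.036) = sign(-2.036)*max(|-2.036| - 3.94, 0) = 0.0
prox(x) = [0.0, 0.0]
||prox(x)||_1 = 0.0 + 0.0 = 0.0


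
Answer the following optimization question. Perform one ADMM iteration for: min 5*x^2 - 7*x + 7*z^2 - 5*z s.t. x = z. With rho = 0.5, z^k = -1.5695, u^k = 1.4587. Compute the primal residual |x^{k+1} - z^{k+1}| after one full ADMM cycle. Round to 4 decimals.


ADMM iteration with rho = 0.5, z^k = -1.5695, u^k = 1.4587
Step 1: x-update.
Minimize 5*x^2 - 7*x + (0.5/2)*(x + 1.5695 + 1.4587)^2
FOC: (2*5 + 0.5)*x = 7 + 0.5*(-1.5695 - 1.4587)
x^{k+1} = 0.5225
Step 2: z-update.
Minimize 7*z^2 - 5*z + (0.5/2)*(0.5225 - z + 1.4587)^2
FOC: (2*7 + 0.5)*z = 5 + 0.5*(0.5225 + 1.4587)
z^{k+1} = 0.4131
Step 3: u-update.
u^{k+1} = 1.4587 + 0.5225 - 0.4131 = 1.568
Step 4: Primal residual = |0.5225 - 0.4131| = 0.1093


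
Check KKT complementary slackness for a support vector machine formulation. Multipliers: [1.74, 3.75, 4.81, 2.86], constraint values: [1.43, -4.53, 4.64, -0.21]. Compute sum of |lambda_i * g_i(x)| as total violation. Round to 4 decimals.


KKT complementary slackness check:
lambda_1 * g_1 = 1.74 * 1.43 = 2.4882
lambda_2 * g_2 = 3.75 * -4.53 = -16.9875
lambda_3 * g_3 = 4.81 * 4.64 = 22.3184
lambda_4 * g_4 = 2.86 * -0.21 = -0.6006
Total violation = 2.4882 + 16.9875 + 22.3184 + 0.6006 = 42.3947


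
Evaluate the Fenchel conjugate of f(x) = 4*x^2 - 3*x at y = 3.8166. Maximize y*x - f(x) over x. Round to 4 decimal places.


f*(y) = sup_x {y*x - a*x^2 - b*x} = sup_x {(y-b)*x - a*x^2}
FOC: (y - b) - 2a*x = 0 => x* = (y - b)/(2a)
x* = (3.8166 + 3)/(2*4) = 0.8521
f*(3.8166) = (y-b)^2/(4a) = (3.8166 + 3)^2/(4*4)
= 46.466/16 = 2.9041


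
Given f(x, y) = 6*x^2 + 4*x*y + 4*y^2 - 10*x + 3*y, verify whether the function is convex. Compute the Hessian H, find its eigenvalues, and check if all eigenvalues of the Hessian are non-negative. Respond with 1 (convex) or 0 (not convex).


The Hessian of f(x,y) = 6*x^2 + 4*x*y + 4*y^2 - 10*x + 3*y is:
H = [[12, 4], [4, 8]]
Trace = 12 + 8 = 20
Determinant = 12*8 - (4)^2 = 80
Discriminant = (20)^2 - 4*80 = 80.0
Eigenvalues: lambda_1 = 5.5279, lambda_2 = 14.4721
The function is convex.

1


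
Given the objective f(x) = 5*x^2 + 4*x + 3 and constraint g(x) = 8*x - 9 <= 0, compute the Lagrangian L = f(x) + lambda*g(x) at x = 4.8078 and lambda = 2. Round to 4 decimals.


Step 1: Evaluate f(x).
f(4.8078) = 5*4.8078^2 + 4*4.8078 + 3 = 137.8059
Step 2: Evaluate g(x).
g(4.8078) = 8*4.8078 - 9 = 29.4624
Step 3: Compute Lagrangian.
L = 137.8059 + 2*29.4624 = 196.7307


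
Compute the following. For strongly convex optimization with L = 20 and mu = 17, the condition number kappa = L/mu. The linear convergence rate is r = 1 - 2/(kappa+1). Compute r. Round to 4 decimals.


Step 1: Compute the condition number.
kappa = L/mu = 20/17 = 1.1765
Step 2: Compute the convergence rate.
r = 1 - 2/(kappa + 1) = 1 - 2*mu/(L + mu) = (L - mu)/(L + mu) = 3/37 = 0.0811


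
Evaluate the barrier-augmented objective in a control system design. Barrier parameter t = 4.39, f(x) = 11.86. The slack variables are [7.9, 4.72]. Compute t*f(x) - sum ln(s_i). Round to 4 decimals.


Step 1: Compute log-barrier.
ln values: [2.0669, 1.5518]
phi = -(2.0669 + 1.5518) = -3.6187
Step 2: Compute augmented objective.
t*f(x) = 4.39*11.86 = 52.0654
Total = 52.0654 - 3.6187 = 48.4467


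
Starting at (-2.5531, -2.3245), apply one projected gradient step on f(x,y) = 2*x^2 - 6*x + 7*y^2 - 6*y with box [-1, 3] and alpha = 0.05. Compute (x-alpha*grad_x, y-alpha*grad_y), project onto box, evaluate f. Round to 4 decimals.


Step 1: Compute gradient at (-2.5531, -2.3245).
grad_x = 2*2*-2.5531 - 6 = -16.2124
grad_y = 2*7*-2.3245 - 6 = -38.543
Step 2: Gradient step.
x_raw = -2.5531 - 0.05*-16.2124 = -1.7425
y_raw = -2.3245 - 0.05*-38.543 = -0.3974
Step 3: Project onto [-1, 3].
x_proj = clip(-1.7425) = -1.0
y_proj = clip(-0.3974) = -0.3974
Step 4: Evaluate f.
f(-1.0, -0.3974) = 11.4893


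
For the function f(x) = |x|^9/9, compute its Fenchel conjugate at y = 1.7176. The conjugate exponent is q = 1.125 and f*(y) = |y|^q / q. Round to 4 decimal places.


The conjugate exponent q satisfies 1/p + 1/q = 1.
p = 9, so q = 9/(9 - 1) = 1.125
|y|^q = 1.7176^1.125 = 1.8378
f*(1.7176) = 1.8378 / 1.125 = 1.6336


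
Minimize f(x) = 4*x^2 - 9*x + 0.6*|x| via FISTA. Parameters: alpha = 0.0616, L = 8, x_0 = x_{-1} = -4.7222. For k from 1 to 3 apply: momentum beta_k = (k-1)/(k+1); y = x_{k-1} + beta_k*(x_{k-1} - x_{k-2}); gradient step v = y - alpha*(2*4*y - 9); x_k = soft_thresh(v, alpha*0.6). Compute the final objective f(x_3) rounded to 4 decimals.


FISTA on f(x) = 4*x^2 - 9*x + 0.6*|x|
L = 8, alpha = 0.0616
Iteration 1: beta = 0.0, y = -4.7222 + 0.0*(-4.7222 + 4.7222) = -4.7222
  grad(y) = -46.7776, v = y - alpha*grad = -1.8407
  prox(v) = soft_thresh(-1.8407, 0.037) = -1.8037
Iteration 2: beta = 0.3333, y = -1.8037 + 0.3333*(-1.8037 + 4.7222) = -0.8309
  grad(y) = -15.6474, v = y - alpha*grad = 0.133
  prox(v) = soft_thresh(0.133, 0.037) = 0.096
Iteration 3: beta = 0.5, y = 0.096 + 0.5*(0.096 + 1.8037) = 1.0459
  grad(y) = -0.6331, v = y - alpha*grad = 1.0849
  prox(v) = soft_thresh(1.0849, 0.037) = 1.0479
f(x_3) = 4*1.0479^2 - 9*1.0479 + 0.6*|1.0479| = -4.41


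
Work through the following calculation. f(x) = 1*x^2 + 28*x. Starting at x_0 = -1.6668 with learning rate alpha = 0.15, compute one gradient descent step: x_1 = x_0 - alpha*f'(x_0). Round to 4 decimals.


We compute the gradient at x_0 and apply the update.
f'(x) = 2*x + 28
f'(-1.6668) = 2*-1.6668 + 28 = 24.6664
x_1 = -1.6668 - 0.15*24.6664 = -5.3668


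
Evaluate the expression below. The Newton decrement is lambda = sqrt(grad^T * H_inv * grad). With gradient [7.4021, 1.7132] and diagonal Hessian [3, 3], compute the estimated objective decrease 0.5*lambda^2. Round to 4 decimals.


Step 1: H is diagonal, so H^(-1) * g = [2.4674, 0.5711].
Step 2: g^T H^(-1) g = sum_i g_i^2 / H_ii
  = (7.4021)^2/3 + (1.7132)^2/3
  = 18.2637 + 0.9784 = 19.242
Step 3: Objective decrease = 0.5 * g^T H^(-1) g = 9.621


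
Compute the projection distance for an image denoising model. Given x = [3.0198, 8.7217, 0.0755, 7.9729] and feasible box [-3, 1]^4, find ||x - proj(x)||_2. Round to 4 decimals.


Project each component onto [-3, 1].
clip(3.0198) = 1.0, clip(8.7217) = 1.0, clip(0.0755) = 0.0755, clip(7.9729) = 1.0
Projection = [1.0, 1.0, 0.0755, 1.0]
Squared diffs: [4.0796, 59.6247, 0.0, 48.6213]
Distance = sqrt(112.3256) = 10.5984


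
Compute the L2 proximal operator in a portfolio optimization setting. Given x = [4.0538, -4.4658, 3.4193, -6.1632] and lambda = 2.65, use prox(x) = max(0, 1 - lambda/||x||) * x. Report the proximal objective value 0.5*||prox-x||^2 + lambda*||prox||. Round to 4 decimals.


Step 1: Compute ||x||.
||x|| = 9.2765
Step 2: Compute scaling factor.
scale = max(0, 1 - 2.65/9.2765) = 0.7143
Step 3: prox(x) = [2.8958, -3.1901, 2.4425, -4.4026]
||prox(x)|| = 6.6265
Step 4: Proximal objective.
0.5*||prox-x||^2 = 3.5113
lambda*||prox|| = 17.5602
Total = 21.0715


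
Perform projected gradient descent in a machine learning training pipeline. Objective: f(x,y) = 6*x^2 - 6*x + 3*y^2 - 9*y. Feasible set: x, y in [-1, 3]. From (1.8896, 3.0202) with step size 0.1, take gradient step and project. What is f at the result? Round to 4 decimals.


Step 1: Compute gradient at (1.8896, 3.0202).
grad_x = 2*6*1.8896 - 6 = 16.6752
grad_y = 2*3*3.0202 - 9 = 9.1212
Step 2: Gradient step.
x_raw = 1.8896 - 0.1*16.6752 = 0.2221
y_raw = 3.0202 - 0.1*9.1212 = 2.1081
Step 3: Project onto [-1, 3].
x_proj = clip(0.2221) = 0.2221
y_proj = clip(2.1081) = 2.1081
Step 4: Evaluate f.
f(0.2221, 2.1081) = -6.6773


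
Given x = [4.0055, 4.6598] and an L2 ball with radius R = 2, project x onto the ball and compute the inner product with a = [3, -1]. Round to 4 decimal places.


Step 1: Compute ||x|| (intermediates to 6 decimals).
||x|| = sqrt(4.0055^2 + 4.6598^2) = 6.144735
Step 2: Project.
Since ||x|| > R, scale = R/||x|| = 2/6.144735 = 0.325482, proj(x) = scale * x
proj(x) = [1.303718, 1.516681]
Step 3: Dot product.
a^T * proj(x) = 3*1.303718 - 1*1.516681 = 2.3945


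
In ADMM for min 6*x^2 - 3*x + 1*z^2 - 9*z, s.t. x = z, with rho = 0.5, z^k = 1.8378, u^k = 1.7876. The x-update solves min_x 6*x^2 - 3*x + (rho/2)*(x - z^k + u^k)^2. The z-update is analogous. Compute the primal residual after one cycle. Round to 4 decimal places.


ADMM iteration with rho = 0.5, z^k = 1.8378, u^k = 1.7876
Step 1: x-update.
Minimize 6*x^2 - 3*x + (0.5/2)*(x - 1.8378 + 1.7876)^2
FOC: (2*6 + 0.5)*x = 3 + 0.5*(1.8378 - 1.7876)
x^{k+1} = 0.242
Step 2: z-update.
Minimize 1*z^2 - 9*z + (0.5/2)*(0.242 - z + 1.7876)^2
FOC: (2*1 + 0.5)*z = 9 + 0.5*(0.242 + 1.7876)
z^{k+1} = 4.0059
Step 3: u-update.
u^{k+1} = 1.7876 + 0.242 - 4.0059 = -1.9763
Step 4: Primal residual = |0.242 - 4.0059| = 3.7639


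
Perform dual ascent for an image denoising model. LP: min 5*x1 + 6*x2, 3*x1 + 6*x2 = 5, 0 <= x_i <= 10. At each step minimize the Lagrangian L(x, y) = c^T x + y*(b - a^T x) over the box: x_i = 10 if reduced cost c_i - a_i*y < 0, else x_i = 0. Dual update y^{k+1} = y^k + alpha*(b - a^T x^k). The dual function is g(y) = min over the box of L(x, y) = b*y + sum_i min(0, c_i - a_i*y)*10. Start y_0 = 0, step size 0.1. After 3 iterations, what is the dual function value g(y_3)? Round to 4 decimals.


Dual ascent for LP: min 5*x1 + 6*x2, 3*x1 + 6*x2 = 5, 0 <= x_i <= 10
Step 1: y^k = 0.0, reduced costs: (5.0, 6.0)
  x^k = (0.0, 0.0), subgradient = b - a^T x = 5.0
  y^{k+1} = 0.0 + 0.1*5.0 = 0.5
Step 2: y^k = 0.5, reduced costs: (3.5, 3.0)
  x^k = (0.0, 0.0), subgradient = b - a^T x = 5.0
  y^{k+1} = 0.5 + 0.1*5.0 = 1.0
Step 3: y^k = 1.0, reduced costs: (2.0, 0.0)
  x^k = (0.0, 0.0), subgradient = b - a^T x = 5.0
  y^{k+1} = 1.0 + 0.1*5.0 = 1.5
Dual objective at y_3 = 1.5: reduced costs (0.5, -3.0), box minimizer x = (0.0, 10.0)
g(y_3) = b*y + (c1 - a1*y)*x1 + (c2 - a2*y)*x2 = 5*1.5 + 0.5*0.0 + (-3.0)*10.0 = 7.5 + 0.0 - 30.0 = -22.5


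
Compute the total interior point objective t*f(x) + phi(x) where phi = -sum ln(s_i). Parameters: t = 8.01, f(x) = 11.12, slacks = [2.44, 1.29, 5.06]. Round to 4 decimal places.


Step 1: Compute log-barrier.
ln values: [0.892, 0.2546, 1.6214]
phi = -(0.892 + 0.2546 + 1.6214) = -2.768
Step 2: Compute augmented objective.
t*f(x) = 8.01*11.12 = 89.0712
Total = 89.0712 - 2.768 = 86.3032


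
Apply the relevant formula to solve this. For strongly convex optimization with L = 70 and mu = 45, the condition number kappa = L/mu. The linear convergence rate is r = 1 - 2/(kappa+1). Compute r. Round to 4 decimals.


Step 1: Compute the condition number.
kappa = L/mu = 70/45 = 1.5556
Step 2: Compute the convergence rate.
r = 1 - 2/(kappa + 1) = 1 - 2*mu/(L + mu) = (L - mu)/(L + mu) = 25/115 = 0.2174


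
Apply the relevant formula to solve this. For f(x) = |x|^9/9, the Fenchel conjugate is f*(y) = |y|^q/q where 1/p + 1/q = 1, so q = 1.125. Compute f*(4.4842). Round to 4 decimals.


The conjugate exponent q satisfies 1/p + 1/q = 1.
p = 9, so q = 9/(9 - 1) = 1.125
|y|^q = 4.4842^1.125 = 5.4094
f*(4.4842) = 5.4094 / 1.125 = 4.8083


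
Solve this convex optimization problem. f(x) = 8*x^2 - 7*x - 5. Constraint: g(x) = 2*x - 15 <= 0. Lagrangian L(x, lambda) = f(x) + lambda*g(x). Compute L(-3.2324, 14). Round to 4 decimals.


Step 1: Evaluate f(x).
f(-3.2324) = 8*(-3.2324)^2 - 7*(-3.2324) - 5 = 101.2141
Step 2: Evaluate g(x).
g(-3.2324) = 2*-3.2324 - 15 = -21.4648
Step 3: Compute Lagrangian.
L = 101.2141 + 14*-21.4648 = -199.2931


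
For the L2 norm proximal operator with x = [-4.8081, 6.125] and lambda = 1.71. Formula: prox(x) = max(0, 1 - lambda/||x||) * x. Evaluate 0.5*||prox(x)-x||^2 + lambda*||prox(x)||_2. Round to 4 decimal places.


Step 1: Compute ||x||.
||x|| = 7.7867
Step 2: Compute scaling factor.
scale = max(0, 1 - 1.71/7.7867) = 0.7804
Step 3: prox(x) = [-3.7522, 4.7799]
||prox(x)|| = 6.0767
Step 4: Proximal objective.
0.5*||prox-x||^2 = 1.4621
lambda*||prox|| = 10.3912
Total = 11.8533


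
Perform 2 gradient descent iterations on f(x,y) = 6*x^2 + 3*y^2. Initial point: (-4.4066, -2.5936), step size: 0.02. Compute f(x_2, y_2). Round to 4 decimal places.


Gradient descent on f(x,y) = 6*x^2 + 3*y^2.
Starting point: (-4.4066, -2.5936), alpha = 0.02
Step 1: grad_x = 2*6*-4.4066 = -52.8792, grad_y = 2*3*-2.5936 = -15.5616
  x_1 = -4.4066 - 0.02*-52.8792 = -3.349
  y_1 = -2.5936 - 0.02*-15.5616 = -2.2824
Step 2: grad_x = 2*6*-3.349 = -40.1882, grad_y = 2*3*-2.2824 = -13.6942
  x_2 = -3.349 - 0.02*-40.1882 = -2.5453
  y_2 = -2.2824 - 0.02*-13.6942 = -2.0085
f(-2.5453, -2.0085) = 6*(-2.5453)^2 + 3*(-2.0085)^2 = 50.9719


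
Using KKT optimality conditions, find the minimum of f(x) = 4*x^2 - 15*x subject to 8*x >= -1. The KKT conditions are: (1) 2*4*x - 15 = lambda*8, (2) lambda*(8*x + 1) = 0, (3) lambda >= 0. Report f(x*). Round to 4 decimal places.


Step 1: Try lambda = 0 (constraint inactive).
Stationarity: 2*4*x - 15 = 0
x* = 15/(2*4) = 1.875
Check constraint: 8*1.875 = 15.0 >= -1 -- satisfied.
Step 2: Compute optimal value.
f(x*) = 4*1.875^2 - 15*1.875 = -14.0625


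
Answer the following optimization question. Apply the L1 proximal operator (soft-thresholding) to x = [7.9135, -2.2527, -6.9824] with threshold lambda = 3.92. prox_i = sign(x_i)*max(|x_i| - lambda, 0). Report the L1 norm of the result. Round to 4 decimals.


Soft-thresholding with lambda = 3.92:
prox(7.9135) = sign(7.9135)*max(|7.9135| - 3.92, 0) = 3.9935
prox(-2.2527) = sign(-2.2527)*max(|-2.2527| - 3.92, 0) = 0.0
prox(-6.9824) = sign(-6.9824)*max(|-6.9824| - 3.92, 0) = -3.0624
prox(x) = [3.9935, 0.0, -3.0624]
||prox(x)||_1 = 3.9935 + 0.0 + 3.0624 = 7.0559


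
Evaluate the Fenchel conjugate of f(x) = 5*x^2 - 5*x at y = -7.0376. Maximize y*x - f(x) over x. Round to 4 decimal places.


f*(y) = sup_x {y*x - a*x^2 - b*x} = sup_x {(y-b)*x - a*x^2}
FOC: (y - b) - 2a*x = 0 => x* = (y - b)/(2a)
x* = (-7.0376 + 5)/(2*5) = -0.2038
f*(-7.0376) = (y-b)^2/(4a) = (-7.0376 + 5)^2/(4*5)
= 4.1518/20 = 0.2076


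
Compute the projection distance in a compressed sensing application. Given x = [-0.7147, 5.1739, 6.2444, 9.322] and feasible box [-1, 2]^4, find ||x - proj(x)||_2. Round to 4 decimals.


Project each component onto [-1, 2].
clip(-0.7147) = -0.7147, clip(5.1739) = 2.0, clip(6.2444) = 2.0, clip(9.322) = 2.0
Projection = [-0.7147, 2.0, 2.0, 2.0]
Squared diffs: [0.0, 10.0736, 18.0149, 53.6117]
Distance = sqrt(81.7002) = 9.0388


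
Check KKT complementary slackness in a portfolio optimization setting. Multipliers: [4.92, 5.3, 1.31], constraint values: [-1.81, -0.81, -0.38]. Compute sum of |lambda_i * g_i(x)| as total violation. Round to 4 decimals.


KKT complementary slackness check:
lambda_1 * g_1 = 4.92 * -1.81 = -8.9052
lambda_2 * g_2 = 5.3 * -0.81 = -4.293
lambda_3 * g_3 = 1.31 * -0.38 = -0.4978
Total violation = 8.9052 + 4.293 + 0.4978 = 13.696


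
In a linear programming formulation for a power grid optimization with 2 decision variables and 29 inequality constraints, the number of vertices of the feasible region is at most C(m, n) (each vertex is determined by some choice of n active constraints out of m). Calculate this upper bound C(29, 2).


Each vertex corresponds to some choice of n active constraints out of m, so the number of vertices is at most C(m, n) = m! / (n!(m-n)!).
m = 29, n = 2
Numerator: 29 * 28
Denominator: 2! = 2
C(29, 2) = 406


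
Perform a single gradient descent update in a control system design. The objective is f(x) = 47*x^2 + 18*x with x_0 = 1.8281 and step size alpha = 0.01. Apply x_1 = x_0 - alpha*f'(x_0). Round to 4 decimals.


We compute the gradient at x_0 and apply the update.
f'(x) = 94*x + 18
f'(1.8281) = 94*1.8281 + 18 = 189.8414
x_1 = 1.8281 - 0.01*189.8414 = -0.0703


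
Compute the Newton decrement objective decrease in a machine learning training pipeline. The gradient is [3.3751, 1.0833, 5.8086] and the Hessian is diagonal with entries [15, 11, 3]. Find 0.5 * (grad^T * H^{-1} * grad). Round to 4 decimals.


Step 1: H is diagonal, so H^(-1) * g = [0.225, 0.0985, 1.9362].
Step 2: g^T H^(-1) g = sum_i g_i^2 / H_ii
  = (3.3751)^2/15 + (1.0833)^2/11 + (5.8086)^2/3
  = 0.7594 + 0.1067 + 11.2466 = 12.1127
Step 3: Objective decrease = 0.5 * g^T H^(-1) g = 6.0564


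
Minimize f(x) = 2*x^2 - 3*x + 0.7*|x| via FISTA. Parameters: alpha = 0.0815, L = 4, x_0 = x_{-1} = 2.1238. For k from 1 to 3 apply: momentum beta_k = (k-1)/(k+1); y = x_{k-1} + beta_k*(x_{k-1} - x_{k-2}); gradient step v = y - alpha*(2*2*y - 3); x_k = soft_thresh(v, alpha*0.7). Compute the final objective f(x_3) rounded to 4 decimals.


FISTA on f(x) = 2*x^2 - 3*x + 0.7*|x|
L = 4, alpha = 0.0815
Iteration 1: beta = 0.0, y = 2.1238 + 0.0*(2.1238 - 2.1238) = 2.1238
  grad(y) = 5.4952, v = y - alpha*grad = 1.6759
  prox(v) = soft_thresh(1.6759, 0.0571) = 1.6189
Iteration 2: beta = 0.3333, y = 1.6189 + 0.3333*(1.6189 - 2.1238) = 1.4506
  grad(y) = 2.8024, v = y - alpha*grad = 1.2222
  prox(v) = soft_thresh(1.2222, 0.0571) = 1.1651
Iteration 3: beta = 0.5, y = 1.1651 + 0.5*(1.1651 - 1.6189) = 0.9383
  grad(y) = 0.7531, v = y - alpha*grad = 0.8769
  prox(v) = soft_thresh(0.8769, 0.0571) = 0.8198
f(x_3) = 2*0.8198^2 - 3*0.8198 + 0.7*|0.8198| = -0.5414


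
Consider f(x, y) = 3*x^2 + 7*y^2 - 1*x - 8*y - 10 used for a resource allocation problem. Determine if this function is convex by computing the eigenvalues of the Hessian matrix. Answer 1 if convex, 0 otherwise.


The Hessian of f(x,y) = 3*x^2 + 7*y^2 - 1*x - 8*y - 10 is:
H = [[6, 0], [0, 14]]
Trace = 6 + 14 = 20
Determinant = 6*14 - (0)^2 = 84
Discriminant = (20)^2 - 4*84 = 64.0
Eigenvalues: lambda_1 = 6.0, lambda_2 = 14.0
The function is convex.

1


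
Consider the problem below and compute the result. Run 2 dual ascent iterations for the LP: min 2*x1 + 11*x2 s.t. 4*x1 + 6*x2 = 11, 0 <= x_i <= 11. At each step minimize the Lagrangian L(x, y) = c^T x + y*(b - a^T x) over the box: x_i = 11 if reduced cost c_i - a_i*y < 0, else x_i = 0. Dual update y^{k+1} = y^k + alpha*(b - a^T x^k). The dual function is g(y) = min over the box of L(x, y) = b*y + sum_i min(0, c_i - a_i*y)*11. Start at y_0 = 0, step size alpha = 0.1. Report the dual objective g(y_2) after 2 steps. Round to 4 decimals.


Dual ascent for LP: min 2*x1 + 11*x2, 4*x1 + 6*x2 = 11, 0 <= x_i <= 11
Step 1: y^k = 0.0, reduced costs: (2.0, 11.0)
  x^k = (0.0, 0.0), subgradient = b - a^T x = 11.0
  y^{k+1} = 0.0 + 0.1*11.0 = 1.1
Step 2: y^k = 1.1, reduced costs: (-2.4, 4.4)
  x^k = (11.0, 0.0), subgradient = b - a^T x = -33.0
  y^{k+1} = 1.1 + 0.1*-33.0 = -2.2
Dual objective at y_2 = -2.2: reduced costs (10.8, 24.2), box minimizer x = (0.0, 0.0)
g(y_2) = b*y + (c1 - a1*y)*x1 + (c2 - a2*y)*x2 = 11*(-2.2) + 10.8*0.0 + 24.2*0.0 = -24.2 + 0.0 + 0.0 = -24.2


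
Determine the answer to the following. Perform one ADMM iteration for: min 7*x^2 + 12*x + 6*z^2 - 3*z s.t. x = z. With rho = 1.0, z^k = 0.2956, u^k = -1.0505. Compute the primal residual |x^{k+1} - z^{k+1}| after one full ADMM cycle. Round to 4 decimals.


ADMM iteration with rho = 1.0, z^k = 0.2956, u^k = -1.0505
Step 1: x-update.
Minimize 7*x^2 + 12*x + (1.0/2)*(x - 0.2956 - 1.0505)^2
FOC: (2*7 + 1.0)*x = -12 + 1.0*(0.2956 + 1.0505)
x^{k+1} = -0.7103
Step 2: z-update.
Minimize 6*z^2 - 3*z + (1.0/2)*(-0.7103 - z - 1.0505)^2
FOC: (2*6 + 1.0)*z = 3 + 1.0*(-0.7103 - 1.0505)
z^{k+1} = 0.0953
Step 3: u-update.
u^{k+1} = -1.0505 - 0.7103 - 0.0953 = -1.8561
Step 4: Primal residual = |-0.7103 - 0.0953| = 0.8056


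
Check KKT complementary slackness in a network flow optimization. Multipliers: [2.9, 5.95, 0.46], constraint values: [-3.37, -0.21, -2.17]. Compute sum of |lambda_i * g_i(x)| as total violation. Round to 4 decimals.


KKT complementary slackness check:
lambda_1 * g_1 = 2.9 * -3.37 = -9.773
lambda_2 * g_2 = 5.95 * -0.21 = -1.2495
lambda_3 * g_3 = 0.46 * -2.17 = -0.9982
Total violation = 9.773 + 1.2495 + 0.9982 = 12.0207


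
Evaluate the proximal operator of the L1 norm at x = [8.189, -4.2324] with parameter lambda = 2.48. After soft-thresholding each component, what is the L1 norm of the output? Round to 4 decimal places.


Soft-thresholding with lambda = 2.48:
prox(8.189) = sign(8.189)*max(|8.189| - 2.48, 0) = 5.709
prox(-4.2324) = sign(-4.2324)*max(|-4.2324| - 2.48, 0) = -1.7524
prox(x) = [5.709, -1.7524]
||prox(x)||_1 = 5.709 + 1.7524 = 7.4614


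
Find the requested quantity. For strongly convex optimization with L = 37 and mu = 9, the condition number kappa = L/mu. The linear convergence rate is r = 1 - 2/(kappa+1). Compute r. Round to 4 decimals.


Step 1: Compute the condition number.
kappa = L/mu = 37/9 = 4.1111
Step 2: Compute the convergence rate.
r = 1 - 2/(kappa + 1) = 1 - 2*mu/(L + mu) = (L - mu)/(L + mu) = 28/46 = 0.6087


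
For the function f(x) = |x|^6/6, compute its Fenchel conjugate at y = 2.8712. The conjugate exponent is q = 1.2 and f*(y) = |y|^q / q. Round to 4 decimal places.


The conjugate exponent q satisfies 1/p + 1/q = 1.
p = 6, so q = 6/(6 - 1) = 1.2
|y|^q = 2.8712^1.2 = 3.5455
f*(2.8712) = 3.5455 / 1.2 = 2.9546


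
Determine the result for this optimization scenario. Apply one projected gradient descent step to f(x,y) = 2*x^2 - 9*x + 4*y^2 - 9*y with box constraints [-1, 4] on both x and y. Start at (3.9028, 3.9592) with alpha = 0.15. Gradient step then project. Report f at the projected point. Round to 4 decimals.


Step 1: Compute gradient at (3.9028, 3.9592).
grad_x = 2*2*3.9028 - 9 = 6.6112
grad_y = 2*4*3.9592 - 9 = 22.6736
Step 2: Gradient step.
x_raw = 3.9028 - 0.15*6.6112 = 2.9111
y_raw = 3.9592 - 0.15*22.6736 = 0.5582
Step 3: Project onto [-1, 4].
x_proj = clip(2.9111) = 2.9111
y_proj = clip(0.5582) = 0.5582
Step 4: Evaluate f.
f(2.9111, 0.5582) = -13.0281


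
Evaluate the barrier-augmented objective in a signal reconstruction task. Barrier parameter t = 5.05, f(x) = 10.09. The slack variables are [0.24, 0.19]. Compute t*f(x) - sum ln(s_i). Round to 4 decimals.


Step 1: Compute log-barrier.
ln values: [-1.4271, -1.6607]
phi = -(-1.4271 - 1.6607) = 3.0878
Step 2: Compute augmented objective.
t*f(x) = 5.05*10.09 = 50.9545
Total = 50.9545 + 3.0878 = 54.0423


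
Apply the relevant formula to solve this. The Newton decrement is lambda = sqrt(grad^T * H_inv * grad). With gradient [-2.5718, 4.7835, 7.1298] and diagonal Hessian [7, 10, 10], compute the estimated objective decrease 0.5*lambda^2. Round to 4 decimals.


Step 1: H is diagonal, so H^(-1) * g = [-0.3674, 0.4784, 0.713].
Step 2: g^T H^(-1) g = sum_i g_i^2 / H_ii
  = (-2.5718)^2/7 + (4.7835)^2/10 + (7.1298)^2/10
  = 0.9449 + 2.2882 + 5.0834 = 8.3165
Step 3: Objective decrease = 0.5 * g^T H^(-1) g = 4.1582


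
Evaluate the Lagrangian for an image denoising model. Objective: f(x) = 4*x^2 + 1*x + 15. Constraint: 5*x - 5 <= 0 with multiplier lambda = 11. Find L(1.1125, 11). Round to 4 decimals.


Step 1: Evaluate f(x).
f(1.1125) = 4*1.1125^2 + 1*1.1125 + 15 = 21.0631
Step 2: Evaluate g(x).
g(1.1125) = 5*1.1125 - 5 = 0.5625
Step 3: Compute Lagrangian.
L = 21.0631 + 11*0.5625 = 27.2506


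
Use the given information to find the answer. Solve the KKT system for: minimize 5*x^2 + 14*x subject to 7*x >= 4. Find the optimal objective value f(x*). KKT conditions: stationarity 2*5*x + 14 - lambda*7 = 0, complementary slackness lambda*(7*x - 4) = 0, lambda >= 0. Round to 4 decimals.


Step 1: Try lambda = 0 (constraint inactive).
x_unc = -14/(2*5) = -1.4
Check: 7*-1.4 = -9.8 < 4 -- violated!
Step 2: Constraint must be active: 7*x = 4
x* = 4/7 = 0.5714 (rounded; the exact value 4/7 is used below)
lambda = (2*5*(4/7) + 14)/7 = 2.8163
Step 3: Compute optimal value.
f(x*) = 5*(4/7)^2 + 14*(4/7) = 9.6327


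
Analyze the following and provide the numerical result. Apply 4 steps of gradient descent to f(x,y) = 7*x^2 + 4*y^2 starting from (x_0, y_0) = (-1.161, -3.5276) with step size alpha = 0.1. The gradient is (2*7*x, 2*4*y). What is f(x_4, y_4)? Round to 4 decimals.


Gradient descent on f(x,y) = 7*x^2 + 4*y^2.
Starting point: (-1.161, -3.5276), alpha = 0.1
Step 1: grad_x = 2*7*-1.161 = -16.254, grad_y = 2*4*-3.5276 = -28.2208
  x_1 = -1.161 - 0.1*-16.254 = 0.4644
  y_1 = -3.5276 - 0.1*-28.2208 = -0.7055
Step 2: grad_x = 2*7*0.4644 = 6.5016, grad_y = 2*4*-0.7055 = -5.6442
  x_2 = 0.4644 - 0.1*6.5016 = -0.1858
  y_2 = -0.7055 - 0.1*-5.6442 = -0.1411
Step 3: grad_x = 2*7*-0.1858 = -2.6006, grad_y = 2*4*-0.1411 = -1.1288
  x_3 = -0.1858 - 0.1*-2.6006 = 0.0743
  y_3 = -0.1411 - 0.1*-1.1288 = -0.0282
Step 4: grad_x = 2*7*0.0743 = 1.0403, grad_y = 2*4*-0.0282 = -0.2258
  x_4 = 0.0743 - 0.1*1.0403 = -0.0297
  y_4 = -0.0282 - 0.1*-0.2258 = -0.0056
f(-0.0297, -0.0056) = 7*(-0.0297)^2 + 4*(-0.0056)^2 = 0.0063


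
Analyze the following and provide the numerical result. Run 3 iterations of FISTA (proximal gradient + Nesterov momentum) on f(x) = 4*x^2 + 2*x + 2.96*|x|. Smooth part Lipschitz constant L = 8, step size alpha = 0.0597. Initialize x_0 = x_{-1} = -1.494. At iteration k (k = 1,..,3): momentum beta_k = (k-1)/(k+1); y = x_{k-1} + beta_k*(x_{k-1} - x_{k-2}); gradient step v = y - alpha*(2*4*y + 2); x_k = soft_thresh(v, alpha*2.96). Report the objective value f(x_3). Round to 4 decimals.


FISTA on f(x) = 4*x^2 + 2*x + 2.96*|x|
L = 8, alpha = 0.0597
Iteration 1: beta = 0.0, y = -1.494 + 0.0*(-1.494 + 1.494) = -1.494
  grad(y) = -9.952, v = y - alpha*grad = -0.8999
  prox(v) = soft_thresh(-0.8999, 0.1767) = -0.7232
Iteration 2: beta = 0.3333, y = -0.7232 + 0.3333*(-0.7232 + 1.494) = -0.4662
  grad(y) = -1.7296, v = y - alpha*grad = -0.3629
  prox(v) = soft_thresh(-0.3629, 0.1767) = -0.1862
Iteration 3: beta = 0.5, y = -0.1862 + 0.5*(-0.1862 + 0.7232) = 0.0822
  grad(y) = 2.6578, v = y - alpha*grad = -0.0764
  prox(v) = soft_thresh(-0.0764, 0.1767) = 0.0
f(x_3) = 4*0.0^2 + 2*0.0 + 2.96*|0.0| = 0.0


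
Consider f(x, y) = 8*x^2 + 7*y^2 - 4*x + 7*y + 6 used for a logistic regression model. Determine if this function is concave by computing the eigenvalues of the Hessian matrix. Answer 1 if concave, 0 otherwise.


The Hessian of f(x,y) = 8*x^2 + 7*y^2 - 4*x + 7*y + 6 is:
H = [[16, 0], [0, 14]]
Trace = 16 + 14 = 30
Determinant = 16*14 - (0)^2 = 224
Discriminant = (30)^2 - 4*224 = 4.0
Eigenvalues: lambda_1 = 14.0, lambda_2 = 16.0
The function is not concave.

0


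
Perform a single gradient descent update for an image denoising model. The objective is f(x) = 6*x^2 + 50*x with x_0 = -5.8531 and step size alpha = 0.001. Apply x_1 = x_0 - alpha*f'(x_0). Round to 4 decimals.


We compute the gradient at x_0 and apply the update.
f'(x) = 12*x + 50
f'(-5.8531) = 12*-5.8531 + 50 = -20.2372
x_1 = -5.8531 - 0.001*-20.2372 = -5.8329


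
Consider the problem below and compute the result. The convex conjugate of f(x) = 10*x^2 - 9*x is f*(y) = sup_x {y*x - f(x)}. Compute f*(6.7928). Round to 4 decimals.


f*(y) = sup_x {y*x - a*x^2 - b*x} = sup_x {(y-b)*x - a*x^2}
FOC: (y - b) - 2a*x = 0 => x* = (y - b)/(2a)
x* = (6.7928 + 9)/(2*10) = 0.7896
f*(6.7928) = (y-b)^2/(4a) = (6.7928 + 9)^2/(4*10)
= 249.4125/40 = 6.2353


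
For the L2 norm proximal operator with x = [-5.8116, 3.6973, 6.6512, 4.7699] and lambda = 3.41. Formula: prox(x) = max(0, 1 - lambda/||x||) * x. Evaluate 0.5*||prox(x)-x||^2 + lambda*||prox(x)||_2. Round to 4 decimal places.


Step 1: Compute ||x||.
||x|| = 10.6974
Step 2: Compute scaling factor.
scale = max(0, 1 - 3.41/10.6974) = 0.6812
Step 3: prox(x) = [-3.959, 2.5187, 4.531, 3.2494]
||prox(x)|| = 7.2874
Step 4: Proximal objective.
0.5*||prox-x||^2 = 5.8141
lambda*||prox|| = 24.85
Total = 30.6642
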